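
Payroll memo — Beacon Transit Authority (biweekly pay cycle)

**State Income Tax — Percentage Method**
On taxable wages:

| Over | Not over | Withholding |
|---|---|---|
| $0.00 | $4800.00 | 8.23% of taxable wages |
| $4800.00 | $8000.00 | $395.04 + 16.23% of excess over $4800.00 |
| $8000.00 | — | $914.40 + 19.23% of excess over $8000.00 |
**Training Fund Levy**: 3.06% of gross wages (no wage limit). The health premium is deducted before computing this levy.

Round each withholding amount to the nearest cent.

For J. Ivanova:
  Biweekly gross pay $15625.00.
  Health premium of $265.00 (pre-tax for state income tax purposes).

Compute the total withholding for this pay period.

State Income Tax: taxable = $15625.00 − $265.00 = $15360.00
  $914.40 + 19.23% × ($15360.00 − $8000.00) = $914.40 + 19.23% × $7360.00 = $2329.73
Training Fund Levy: 3.06% × $15360.00 = $470.02
Total: $2329.73 + $470.02 = $2799.75

$2799.75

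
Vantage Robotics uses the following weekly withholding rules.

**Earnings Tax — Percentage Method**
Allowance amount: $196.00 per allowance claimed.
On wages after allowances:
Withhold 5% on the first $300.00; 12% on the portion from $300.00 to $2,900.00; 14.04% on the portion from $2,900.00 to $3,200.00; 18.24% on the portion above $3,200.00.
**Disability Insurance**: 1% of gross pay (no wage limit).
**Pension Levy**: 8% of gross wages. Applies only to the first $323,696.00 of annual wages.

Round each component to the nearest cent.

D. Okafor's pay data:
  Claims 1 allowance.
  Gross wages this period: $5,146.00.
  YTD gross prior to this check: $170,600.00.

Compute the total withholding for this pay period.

Earnings Tax: taxable = $5,146.00 − 1×$196.00 = $4,950.00
  $369.12 + 18.24% × ($4,950.00 − $3,200.00) = $369.12 + 18.24% × $1,750.00 = $688.32
Disability Insurance: 1% × $5,146.00 = $51.46
Pension Levy: 8% × $5,146.00 = $411.68
Total: $688.32 + $51.46 + $411.68 = $1,151.46

$1,151.46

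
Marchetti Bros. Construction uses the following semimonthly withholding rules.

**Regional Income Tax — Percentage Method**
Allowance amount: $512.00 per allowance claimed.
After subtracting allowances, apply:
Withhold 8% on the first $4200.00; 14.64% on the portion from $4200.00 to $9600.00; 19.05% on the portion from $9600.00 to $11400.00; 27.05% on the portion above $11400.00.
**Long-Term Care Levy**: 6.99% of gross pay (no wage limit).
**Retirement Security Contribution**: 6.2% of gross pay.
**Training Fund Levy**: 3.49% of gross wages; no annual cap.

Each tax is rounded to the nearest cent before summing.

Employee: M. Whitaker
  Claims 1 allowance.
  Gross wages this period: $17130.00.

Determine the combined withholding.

Regional Income Tax: taxable = $17130.00 − 1×$512.00 = $16618.00
  $1469.46 + 27.05% × ($16618.00 − $11400.00) = $1469.46 + 27.05% × $5218.00 = $2880.93
Long-Term Care Levy: 6.99% × $17130.00 = $1197.39
Retirement Security Contribution: 6.2% × $17130.00 = $1062.06
Training Fund Levy: 3.49% × $17130.00 = $597.84
Total: $2880.93 + $1197.39 + $1062.06 + $597.84 = $5738.22

$5738.22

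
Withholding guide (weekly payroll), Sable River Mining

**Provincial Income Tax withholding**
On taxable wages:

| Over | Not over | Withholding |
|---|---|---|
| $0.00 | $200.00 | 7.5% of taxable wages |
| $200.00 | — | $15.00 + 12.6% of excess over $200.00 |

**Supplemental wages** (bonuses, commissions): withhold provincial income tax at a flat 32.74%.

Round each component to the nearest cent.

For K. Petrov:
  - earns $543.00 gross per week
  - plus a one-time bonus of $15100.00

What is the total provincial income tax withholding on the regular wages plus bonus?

Provincial Income Tax: taxable = $543.00
  $15.00 + 12.6% × ($543.00 − $200.00) = $15.00 + 12.6% × $343.00 = $58.22
Supplemental (32.74% flat on bonus): 32.74% × $15100.00 = $4943.74
Total provincial income tax: $58.22 + $4943.74 = $5001.96

$5001.96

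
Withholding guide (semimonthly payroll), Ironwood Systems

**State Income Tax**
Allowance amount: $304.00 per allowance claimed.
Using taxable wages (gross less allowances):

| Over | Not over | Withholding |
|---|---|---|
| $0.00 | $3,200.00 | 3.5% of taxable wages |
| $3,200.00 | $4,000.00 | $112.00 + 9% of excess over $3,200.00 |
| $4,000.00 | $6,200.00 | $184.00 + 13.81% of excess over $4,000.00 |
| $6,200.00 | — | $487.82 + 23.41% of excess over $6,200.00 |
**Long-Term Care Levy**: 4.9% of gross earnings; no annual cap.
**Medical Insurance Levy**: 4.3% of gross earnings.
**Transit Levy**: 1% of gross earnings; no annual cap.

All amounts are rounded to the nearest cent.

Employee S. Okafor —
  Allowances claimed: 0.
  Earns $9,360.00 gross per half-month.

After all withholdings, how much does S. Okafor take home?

State Income Tax: taxable = $9,360.00
  $487.82 + 23.41% × ($9,360.00 − $6,200.00) = $487.82 + 23.41% × $3,160.00 = $1,227.58
Long-Term Care Levy: 4.9% × $9,360.00 = $458.64
Medical Insurance Levy: 4.3% × $9,360.00 = $402.48
Transit Levy: 1% × $9,360.00 = $93.60
Total withheld: $1,227.58 + $458.64 + $402.48 + $93.60 = $2,182.30
Net pay: $9,360.00 − $2,182.30 = $7,177.70

$7,177.70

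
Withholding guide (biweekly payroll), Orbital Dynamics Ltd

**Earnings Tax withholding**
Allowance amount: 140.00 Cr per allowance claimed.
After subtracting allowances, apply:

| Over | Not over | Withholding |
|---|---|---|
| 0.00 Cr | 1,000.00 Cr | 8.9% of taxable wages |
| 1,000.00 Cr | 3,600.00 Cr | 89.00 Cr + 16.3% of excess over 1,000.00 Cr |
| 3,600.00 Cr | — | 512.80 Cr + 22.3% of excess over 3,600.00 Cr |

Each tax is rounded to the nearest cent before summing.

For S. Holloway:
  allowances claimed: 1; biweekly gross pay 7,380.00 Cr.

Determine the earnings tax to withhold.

1,324.52 Cr

Earnings Tax: taxable = 7,380.00 Cr − 1×140.00 Cr = 7,240.00 Cr
  512.80 Cr + 22.3% × (7,240.00 Cr − 3,600.00 Cr) = 512.80 Cr + 22.3% × 3,640.00 Cr = 1,324.52 Cr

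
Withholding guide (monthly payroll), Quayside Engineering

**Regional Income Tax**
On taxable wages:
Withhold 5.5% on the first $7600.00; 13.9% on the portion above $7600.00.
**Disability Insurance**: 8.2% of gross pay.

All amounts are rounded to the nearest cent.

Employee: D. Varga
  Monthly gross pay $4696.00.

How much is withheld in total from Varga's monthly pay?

Regional Income Tax: taxable = $4696.00
  5.5% × $4696.00 = $258.28
Disability Insurance: 8.2% × $4696.00 = $385.07
Total: $258.28 + $385.07 = $643.35

$643.35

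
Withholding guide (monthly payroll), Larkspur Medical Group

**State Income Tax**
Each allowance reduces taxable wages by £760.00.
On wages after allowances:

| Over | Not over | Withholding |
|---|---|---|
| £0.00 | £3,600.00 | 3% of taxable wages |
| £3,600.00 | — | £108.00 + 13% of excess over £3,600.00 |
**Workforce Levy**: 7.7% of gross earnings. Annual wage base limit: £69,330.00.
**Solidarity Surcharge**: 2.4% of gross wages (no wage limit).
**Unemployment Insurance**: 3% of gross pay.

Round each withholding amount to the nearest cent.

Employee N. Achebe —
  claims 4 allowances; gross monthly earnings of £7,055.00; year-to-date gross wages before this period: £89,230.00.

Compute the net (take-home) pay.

£6,512.08

State Income Tax: taxable = £7,055.00 − 4×£760.00 = £4,015.00
  £108.00 + 13% × (£4,015.00 − £3,600.00) = £108.00 + 13% × £415.00 = £161.95
Workforce Levy: YTD £89,230.00 ≥ cap £69,330.00 → £0.00
Solidarity Surcharge: 2.4% × £7,055.00 = £169.32
Unemployment Insurance: 3% × £7,055.00 = £211.65
Total withheld: £161.95 + £0.00 + £169.32 + £211.65 = £542.92
Net pay: £7,055.00 − £542.92 = £6,512.08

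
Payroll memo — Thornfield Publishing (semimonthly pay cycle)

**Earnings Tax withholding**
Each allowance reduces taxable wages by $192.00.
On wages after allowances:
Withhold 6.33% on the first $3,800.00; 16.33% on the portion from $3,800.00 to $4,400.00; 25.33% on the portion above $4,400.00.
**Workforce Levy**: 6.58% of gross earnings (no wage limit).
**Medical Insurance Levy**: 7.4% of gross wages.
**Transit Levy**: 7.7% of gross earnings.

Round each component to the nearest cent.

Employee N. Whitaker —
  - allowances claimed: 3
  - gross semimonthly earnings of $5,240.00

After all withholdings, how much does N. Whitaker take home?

Earnings Tax: taxable = $5,240.00 − 3×$192.00 = $4,664.00
  $338.52 + 25.33% × ($4,664.00 − $4,400.00) = $338.52 + 25.33% × $264.00 = $405.39
Workforce Levy: 6.58% × $5,240.00 = $344.79
Medical Insurance Levy: 7.4% × $5,240.00 = $387.76
Transit Levy: 7.7% × $5,240.00 = $403.48
Total withheld: $405.39 + $344.79 + $387.76 + $403.48 = $1,541.42
Net pay: $5,240.00 − $1,541.42 = $3,698.58

$3,698.58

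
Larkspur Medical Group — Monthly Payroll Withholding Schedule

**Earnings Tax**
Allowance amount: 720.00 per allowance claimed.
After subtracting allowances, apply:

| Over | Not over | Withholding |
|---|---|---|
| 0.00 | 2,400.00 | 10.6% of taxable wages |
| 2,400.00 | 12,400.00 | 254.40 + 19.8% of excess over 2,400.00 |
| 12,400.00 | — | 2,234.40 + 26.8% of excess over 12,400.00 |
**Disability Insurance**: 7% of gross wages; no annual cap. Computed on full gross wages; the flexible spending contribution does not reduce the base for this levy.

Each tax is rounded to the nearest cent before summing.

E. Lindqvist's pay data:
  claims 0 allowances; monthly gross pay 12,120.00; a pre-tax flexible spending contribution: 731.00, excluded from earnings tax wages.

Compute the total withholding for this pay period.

Earnings Tax: taxable = 12,120.00 − 731.00 = 11,389.00
  254.40 + 19.8% × (11,389.00 − 2,400.00) = 254.40 + 19.8% × 8,989.00 = 2,034.22
Disability Insurance: 7% × 12,120.00 = 848.40
Total: 2,034.22 + 848.40 = 2,882.62

2,882.62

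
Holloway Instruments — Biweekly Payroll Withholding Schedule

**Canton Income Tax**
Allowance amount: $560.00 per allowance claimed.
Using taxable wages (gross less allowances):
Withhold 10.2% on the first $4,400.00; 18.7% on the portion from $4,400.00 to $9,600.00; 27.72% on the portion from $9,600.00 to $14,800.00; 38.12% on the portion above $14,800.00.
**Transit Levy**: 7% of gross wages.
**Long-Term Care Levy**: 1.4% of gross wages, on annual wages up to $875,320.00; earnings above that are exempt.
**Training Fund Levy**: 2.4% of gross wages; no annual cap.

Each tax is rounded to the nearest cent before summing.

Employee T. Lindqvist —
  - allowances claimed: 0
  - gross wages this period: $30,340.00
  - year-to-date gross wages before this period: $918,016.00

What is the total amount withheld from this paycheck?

Canton Income Tax: taxable = $30,340.00
  $2,862.64 + 38.12% × ($30,340.00 − $14,800.00) = $2,862.64 + 38.12% × $15,540.00 = $8,786.49
Transit Levy: 7% × $30,340.00 = $2,123.80
Long-Term Care Levy: YTD $918,016.00 ≥ cap $875,320.00 → $0.00
Training Fund Levy: 2.4% × $30,340.00 = $728.16
Total: $8,786.49 + $2,123.80 + $0.00 + $728.16 = $11,638.45

$11,638.45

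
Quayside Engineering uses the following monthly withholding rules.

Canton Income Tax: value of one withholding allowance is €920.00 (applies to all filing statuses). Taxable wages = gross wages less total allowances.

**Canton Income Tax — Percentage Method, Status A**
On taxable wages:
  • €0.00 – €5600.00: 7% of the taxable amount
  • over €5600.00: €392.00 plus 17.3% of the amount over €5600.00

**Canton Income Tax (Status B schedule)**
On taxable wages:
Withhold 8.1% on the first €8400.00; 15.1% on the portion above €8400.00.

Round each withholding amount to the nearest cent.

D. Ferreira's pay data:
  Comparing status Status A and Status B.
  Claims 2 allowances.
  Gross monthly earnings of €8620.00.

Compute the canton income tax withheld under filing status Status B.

Canton Income Tax (Status B): taxable = €8620.00 − 2×€920.00 = €6780.00
  8.1% × €6780.00 = €549.18

€549.18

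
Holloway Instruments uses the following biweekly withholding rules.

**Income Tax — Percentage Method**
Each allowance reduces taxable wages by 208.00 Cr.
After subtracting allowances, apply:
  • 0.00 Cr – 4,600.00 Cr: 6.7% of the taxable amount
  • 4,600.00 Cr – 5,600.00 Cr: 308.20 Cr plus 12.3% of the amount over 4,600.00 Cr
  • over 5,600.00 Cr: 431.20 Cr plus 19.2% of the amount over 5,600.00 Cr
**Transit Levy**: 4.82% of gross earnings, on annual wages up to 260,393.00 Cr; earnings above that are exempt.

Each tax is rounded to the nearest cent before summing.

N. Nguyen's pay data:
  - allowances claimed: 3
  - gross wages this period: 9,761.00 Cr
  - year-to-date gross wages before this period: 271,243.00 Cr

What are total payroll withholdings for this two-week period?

Income Tax: taxable = 9,761.00 Cr − 3×208.00 Cr = 9,137.00 Cr
  431.20 Cr + 19.2% × (9,137.00 Cr − 5,600.00 Cr) = 431.20 Cr + 19.2% × 3,537.00 Cr = 1,110.30 Cr
Transit Levy: YTD 271,243.00 Cr ≥ cap 260,393.00 Cr → 0.00 Cr
Total: 1,110.30 Cr + 0.00 Cr = 1,110.30 Cr

1,110.30 Cr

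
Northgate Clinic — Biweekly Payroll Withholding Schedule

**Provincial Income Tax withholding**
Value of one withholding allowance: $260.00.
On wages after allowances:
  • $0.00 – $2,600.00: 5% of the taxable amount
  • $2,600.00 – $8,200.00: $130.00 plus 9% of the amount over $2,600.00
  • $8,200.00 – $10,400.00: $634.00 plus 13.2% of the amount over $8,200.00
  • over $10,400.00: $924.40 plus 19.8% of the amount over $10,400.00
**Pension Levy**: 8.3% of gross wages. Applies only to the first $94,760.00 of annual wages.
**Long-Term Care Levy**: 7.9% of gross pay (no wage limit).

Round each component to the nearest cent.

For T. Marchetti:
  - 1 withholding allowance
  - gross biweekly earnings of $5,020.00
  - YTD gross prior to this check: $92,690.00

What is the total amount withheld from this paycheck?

Provincial Income Tax: taxable = $5,020.00 − 1×$260.00 = $4,760.00
  $130.00 + 9% × ($4,760.00 − $2,600.00) = $130.00 + 9% × $2,160.00 = $324.40
Pension Levy: cap $94,760.00 − YTD $92,690.00 = $2,070.00 subject; 8.3% × $2,070.00 = $171.81
Long-Term Care Levy: 7.9% × $5,020.00 = $396.58
Total: $324.40 + $171.81 + $396.58 = $892.79

$892.79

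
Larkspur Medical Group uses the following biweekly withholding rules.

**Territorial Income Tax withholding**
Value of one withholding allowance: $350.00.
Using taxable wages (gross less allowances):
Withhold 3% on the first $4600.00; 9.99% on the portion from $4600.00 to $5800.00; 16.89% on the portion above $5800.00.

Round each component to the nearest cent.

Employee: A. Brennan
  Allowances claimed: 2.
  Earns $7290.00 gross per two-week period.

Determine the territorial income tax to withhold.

Territorial Income Tax: taxable = $7290.00 − 2×$350.00 = $6590.00
  $257.88 + 16.89% × ($6590.00 − $5800.00) = $257.88 + 16.89% × $790.00 = $391.31

$391.31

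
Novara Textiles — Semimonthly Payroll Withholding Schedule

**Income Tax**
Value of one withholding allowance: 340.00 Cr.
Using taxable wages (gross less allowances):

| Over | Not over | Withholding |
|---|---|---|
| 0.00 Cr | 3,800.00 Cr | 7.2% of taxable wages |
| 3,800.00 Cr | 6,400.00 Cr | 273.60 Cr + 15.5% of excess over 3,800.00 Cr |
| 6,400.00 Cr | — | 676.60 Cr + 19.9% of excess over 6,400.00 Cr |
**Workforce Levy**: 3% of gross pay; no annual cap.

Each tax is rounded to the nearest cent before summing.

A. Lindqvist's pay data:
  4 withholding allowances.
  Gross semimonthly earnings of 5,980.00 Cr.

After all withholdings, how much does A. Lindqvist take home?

Income Tax: taxable = 5,980.00 Cr − 4×340.00 Cr = 4,620.00 Cr
  273.60 Cr + 15.5% × (4,620.00 Cr − 3,800.00 Cr) = 273.60 Cr + 15.5% × 820.00 Cr = 400.70 Cr
Workforce Levy: 3% × 5,980.00 Cr = 179.40 Cr
Total withheld: 400.70 Cr + 179.40 Cr = 580.10 Cr
Net pay: 5,980.00 Cr − 580.10 Cr = 5,399.90 Cr

5,399.90 Cr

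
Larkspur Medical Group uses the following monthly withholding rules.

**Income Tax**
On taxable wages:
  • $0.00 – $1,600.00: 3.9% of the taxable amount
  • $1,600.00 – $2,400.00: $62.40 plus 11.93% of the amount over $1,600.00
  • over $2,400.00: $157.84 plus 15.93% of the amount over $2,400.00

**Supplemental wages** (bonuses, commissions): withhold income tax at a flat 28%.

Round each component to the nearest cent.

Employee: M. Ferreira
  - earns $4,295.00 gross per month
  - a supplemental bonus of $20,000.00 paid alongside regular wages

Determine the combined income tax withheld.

Income Tax: taxable = $4,295.00
  $157.84 + 15.93% × ($4,295.00 − $2,400.00) = $157.84 + 15.93% × $1,895.00 = $459.71
Supplemental (28% flat on bonus): 28% × $20,000.00 = $5,600.00
Total income tax: $459.71 + $5,600.00 = $6,059.71

$6,059.71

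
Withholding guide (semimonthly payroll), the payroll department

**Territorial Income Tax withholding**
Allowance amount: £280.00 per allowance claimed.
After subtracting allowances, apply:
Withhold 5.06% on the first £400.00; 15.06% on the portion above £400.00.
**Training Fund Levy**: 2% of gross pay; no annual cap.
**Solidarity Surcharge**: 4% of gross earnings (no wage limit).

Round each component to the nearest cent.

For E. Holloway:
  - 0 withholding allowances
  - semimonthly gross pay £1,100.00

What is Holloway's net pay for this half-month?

£908.34

Territorial Income Tax: taxable = £1,100.00
  £20.24 + 15.06% × (£1,100.00 − £400.00) = £20.24 + 15.06% × £700.00 = £125.66
Training Fund Levy: 2% × £1,100.00 = £22.00
Solidarity Surcharge: 4% × £1,100.00 = £44.00
Total withheld: £125.66 + £22.00 + £44.00 = £191.66
Net pay: £1,100.00 − £191.66 = £908.34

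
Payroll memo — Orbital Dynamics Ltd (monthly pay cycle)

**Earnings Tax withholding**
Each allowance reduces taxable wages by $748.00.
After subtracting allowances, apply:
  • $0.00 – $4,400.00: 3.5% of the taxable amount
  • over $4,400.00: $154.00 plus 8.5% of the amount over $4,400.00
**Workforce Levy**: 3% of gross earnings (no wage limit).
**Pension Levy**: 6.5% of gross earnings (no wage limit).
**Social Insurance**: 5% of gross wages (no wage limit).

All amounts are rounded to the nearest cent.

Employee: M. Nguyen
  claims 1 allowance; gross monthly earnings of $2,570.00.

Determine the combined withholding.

Earnings Tax: taxable = $2,570.00 − 1×$748.00 = $1,822.00
  3.5% × $1,822.00 = $63.77
Workforce Levy: 3% × $2,570.00 = $77.10
Pension Levy: 6.5% × $2,570.00 = $167.05
Social Insurance: 5% × $2,570.00 = $128.50
Total: $63.77 + $77.10 + $167.05 + $128.50 = $436.42

$436.42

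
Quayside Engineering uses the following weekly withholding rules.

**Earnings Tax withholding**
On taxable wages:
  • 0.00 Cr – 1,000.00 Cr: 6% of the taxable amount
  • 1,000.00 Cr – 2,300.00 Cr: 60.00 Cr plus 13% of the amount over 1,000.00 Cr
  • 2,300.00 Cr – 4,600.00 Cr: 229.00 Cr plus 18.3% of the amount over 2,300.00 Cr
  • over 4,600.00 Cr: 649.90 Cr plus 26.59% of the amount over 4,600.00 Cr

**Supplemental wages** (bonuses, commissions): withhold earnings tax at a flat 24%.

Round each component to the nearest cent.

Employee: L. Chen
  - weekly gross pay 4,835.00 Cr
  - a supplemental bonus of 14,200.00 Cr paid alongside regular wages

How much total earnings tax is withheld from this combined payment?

Earnings Tax: taxable = 4,835.00 Cr
  649.90 Cr + 26.59% × (4,835.00 Cr − 4,600.00 Cr) = 649.90 Cr + 26.59% × 235.00 Cr = 712.39 Cr
Supplemental (24% flat on bonus): 24% × 14,200.00 Cr = 3,408.00 Cr
Total earnings tax: 712.39 Cr + 3,408.00 Cr = 4,120.39 Cr

4,120.39 Cr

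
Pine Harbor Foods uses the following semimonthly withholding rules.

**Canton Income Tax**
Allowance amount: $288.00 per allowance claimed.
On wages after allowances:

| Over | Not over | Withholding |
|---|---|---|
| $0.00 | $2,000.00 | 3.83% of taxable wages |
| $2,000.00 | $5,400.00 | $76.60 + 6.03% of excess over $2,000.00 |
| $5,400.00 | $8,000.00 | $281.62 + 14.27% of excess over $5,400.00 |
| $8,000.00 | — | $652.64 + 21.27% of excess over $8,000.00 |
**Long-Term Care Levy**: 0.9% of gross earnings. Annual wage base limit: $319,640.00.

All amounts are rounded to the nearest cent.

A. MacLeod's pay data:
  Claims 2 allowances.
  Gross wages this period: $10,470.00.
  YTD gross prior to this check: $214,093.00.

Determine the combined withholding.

Canton Income Tax: taxable = $10,470.00 − 2×$288.00 = $9,894.00
  $652.64 + 21.27% × ($9,894.00 − $8,000.00) = $652.64 + 21.27% × $1,894.00 = $1,055.49
Long-Term Care Levy: 0.9% × $10,470.00 = $94.23
Total: $1,055.49 + $94.23 = $1,149.72

$1,149.72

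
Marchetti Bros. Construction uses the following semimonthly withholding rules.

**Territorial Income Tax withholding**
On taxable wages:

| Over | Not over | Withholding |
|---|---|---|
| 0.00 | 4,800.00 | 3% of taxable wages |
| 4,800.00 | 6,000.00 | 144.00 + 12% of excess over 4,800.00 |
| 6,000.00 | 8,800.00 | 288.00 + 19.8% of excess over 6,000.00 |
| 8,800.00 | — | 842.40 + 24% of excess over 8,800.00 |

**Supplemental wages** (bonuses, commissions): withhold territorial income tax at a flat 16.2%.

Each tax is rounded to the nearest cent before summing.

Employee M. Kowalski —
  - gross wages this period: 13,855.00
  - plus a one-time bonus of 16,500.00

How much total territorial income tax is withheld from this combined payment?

Territorial Income Tax: taxable = 13,855.00
  842.40 + 24% × (13,855.00 − 8,800.00) = 842.40 + 24% × 5,055.00 = 2,055.60
Supplemental (16.2% flat on bonus): 16.2% × 16,500.00 = 2,673.00
Total territorial income tax: 2,055.60 + 2,673.00 = 4,728.60

4,728.60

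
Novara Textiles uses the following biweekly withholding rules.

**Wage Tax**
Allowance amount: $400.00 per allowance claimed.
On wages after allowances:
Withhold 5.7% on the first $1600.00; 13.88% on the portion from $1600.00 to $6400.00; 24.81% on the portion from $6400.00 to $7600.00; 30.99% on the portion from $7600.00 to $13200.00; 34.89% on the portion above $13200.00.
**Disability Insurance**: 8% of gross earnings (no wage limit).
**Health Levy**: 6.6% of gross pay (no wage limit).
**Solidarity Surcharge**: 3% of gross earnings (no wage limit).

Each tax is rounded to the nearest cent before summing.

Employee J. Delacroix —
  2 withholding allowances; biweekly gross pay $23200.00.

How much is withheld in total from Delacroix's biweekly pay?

$10083.68

Wage Tax: taxable = $23200.00 − 2×$400.00 = $22400.00
  $2790.60 + 34.89% × ($22400.00 − $13200.00) = $2790.60 + 34.89% × $9200.00 = $6000.48
Disability Insurance: 8% × $23200.00 = $1856.00
Health Levy: 6.6% × $23200.00 = $1531.20
Solidarity Surcharge: 3% × $23200.00 = $696.00
Total: $6000.48 + $1856.00 + $1531.20 + $696.00 = $10083.68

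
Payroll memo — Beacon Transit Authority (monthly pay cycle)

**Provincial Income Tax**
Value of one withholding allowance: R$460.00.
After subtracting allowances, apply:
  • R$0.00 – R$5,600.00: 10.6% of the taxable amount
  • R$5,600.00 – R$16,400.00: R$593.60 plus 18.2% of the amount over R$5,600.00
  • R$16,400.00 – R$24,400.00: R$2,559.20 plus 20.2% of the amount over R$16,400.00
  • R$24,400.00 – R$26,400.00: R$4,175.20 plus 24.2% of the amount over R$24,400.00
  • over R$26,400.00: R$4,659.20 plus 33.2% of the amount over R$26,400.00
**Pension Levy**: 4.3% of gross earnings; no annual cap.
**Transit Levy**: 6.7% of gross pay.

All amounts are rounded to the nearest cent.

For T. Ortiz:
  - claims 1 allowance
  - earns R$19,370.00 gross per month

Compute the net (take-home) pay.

Provincial Income Tax: taxable = R$19,370.00 − 1×R$460.00 = R$18,910.00
  R$2,559.20 + 20.2% × (R$18,910.00 − R$16,400.00) = R$2,559.20 + 20.2% × R$2,510.00 = R$3,066.22
Pension Levy: 4.3% × R$19,370.00 = R$832.91
Transit Levy: 6.7% × R$19,370.00 = R$1,297.79
Total withheld: R$3,066.22 + R$832.91 + R$1,297.79 = R$5,196.92
Net pay: R$19,370.00 − R$5,196.92 = R$14,173.08

R$14,173.08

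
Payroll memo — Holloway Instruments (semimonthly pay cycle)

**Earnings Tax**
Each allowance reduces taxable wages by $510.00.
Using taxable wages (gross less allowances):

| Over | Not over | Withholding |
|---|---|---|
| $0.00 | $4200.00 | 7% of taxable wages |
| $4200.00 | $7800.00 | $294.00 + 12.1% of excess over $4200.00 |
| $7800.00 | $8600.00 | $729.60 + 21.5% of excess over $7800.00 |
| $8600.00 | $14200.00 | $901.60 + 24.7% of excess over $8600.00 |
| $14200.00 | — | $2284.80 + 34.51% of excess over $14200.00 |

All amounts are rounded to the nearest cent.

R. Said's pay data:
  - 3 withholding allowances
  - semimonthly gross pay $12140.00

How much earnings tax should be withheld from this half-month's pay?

$1398.07

Earnings Tax: taxable = $12140.00 − 3×$510.00 = $10610.00
  $901.60 + 24.7% × ($10610.00 − $8600.00) = $901.60 + 24.7% × $2010.00 = $1398.07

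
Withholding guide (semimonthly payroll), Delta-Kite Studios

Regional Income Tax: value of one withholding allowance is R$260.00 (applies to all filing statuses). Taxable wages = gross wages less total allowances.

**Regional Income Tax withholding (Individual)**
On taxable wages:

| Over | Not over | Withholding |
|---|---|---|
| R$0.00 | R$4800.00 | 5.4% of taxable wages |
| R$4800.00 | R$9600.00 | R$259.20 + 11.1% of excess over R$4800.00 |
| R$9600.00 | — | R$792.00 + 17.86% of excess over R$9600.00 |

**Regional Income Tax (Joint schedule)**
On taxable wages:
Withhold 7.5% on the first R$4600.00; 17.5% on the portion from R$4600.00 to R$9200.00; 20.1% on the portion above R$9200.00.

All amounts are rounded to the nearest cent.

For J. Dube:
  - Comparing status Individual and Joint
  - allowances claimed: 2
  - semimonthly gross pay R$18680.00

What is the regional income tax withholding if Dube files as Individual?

Regional Income Tax (Individual): taxable = R$18680.00 − 2×R$260.00 = R$18160.00
  R$792.00 + 17.86% × (R$18160.00 − R$9600.00) = R$792.00 + 17.86% × R$8560.00 = R$2320.82

R$2320.82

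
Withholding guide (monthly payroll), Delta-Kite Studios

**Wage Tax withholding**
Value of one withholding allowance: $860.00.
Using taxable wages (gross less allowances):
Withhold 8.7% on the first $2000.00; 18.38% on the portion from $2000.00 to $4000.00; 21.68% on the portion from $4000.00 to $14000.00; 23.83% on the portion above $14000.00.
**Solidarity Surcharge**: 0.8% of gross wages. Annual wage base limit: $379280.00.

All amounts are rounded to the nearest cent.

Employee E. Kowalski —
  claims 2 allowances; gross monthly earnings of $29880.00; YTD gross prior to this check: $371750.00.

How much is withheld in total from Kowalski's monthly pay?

$6144.17

Wage Tax: taxable = $29880.00 − 2×$860.00 = $28160.00
  $2709.60 + 23.83% × ($28160.00 − $14000.00) = $2709.60 + 23.83% × $14160.00 = $6083.93
Solidarity Surcharge: cap $379280.00 − YTD $371750.00 = $7530.00 subject; 0.8% × $7530.00 = $60.24
Total: $6083.93 + $60.24 = $6144.17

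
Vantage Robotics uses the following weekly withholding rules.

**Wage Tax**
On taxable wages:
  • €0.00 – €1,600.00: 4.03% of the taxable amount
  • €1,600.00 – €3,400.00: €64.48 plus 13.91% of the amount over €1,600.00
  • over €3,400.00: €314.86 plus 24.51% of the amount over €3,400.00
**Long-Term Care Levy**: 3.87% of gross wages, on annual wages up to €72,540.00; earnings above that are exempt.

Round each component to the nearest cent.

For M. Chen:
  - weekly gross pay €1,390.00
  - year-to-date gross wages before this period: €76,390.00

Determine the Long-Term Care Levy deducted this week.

€0.00

Long-Term Care Levy: YTD €76,390.00 ≥ cap €72,540.00 → €0.00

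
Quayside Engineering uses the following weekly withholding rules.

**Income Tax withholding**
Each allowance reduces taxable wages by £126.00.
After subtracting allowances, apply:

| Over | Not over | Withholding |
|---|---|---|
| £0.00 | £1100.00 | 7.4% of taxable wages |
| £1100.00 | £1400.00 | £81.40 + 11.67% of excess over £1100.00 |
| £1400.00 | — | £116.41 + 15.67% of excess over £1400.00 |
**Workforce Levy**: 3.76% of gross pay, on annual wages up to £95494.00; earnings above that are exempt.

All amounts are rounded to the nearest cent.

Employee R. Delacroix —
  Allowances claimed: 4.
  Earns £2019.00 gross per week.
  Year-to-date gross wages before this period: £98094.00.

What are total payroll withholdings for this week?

£134.43

Income Tax: taxable = £2019.00 − 4×£126.00 = £1515.00
  £116.41 + 15.67% × (£1515.00 − £1400.00) = £116.41 + 15.67% × £115.00 = £134.43
Workforce Levy: YTD £98094.00 ≥ cap £95494.00 → £0.00
Total: £134.43 + £0.00 = £134.43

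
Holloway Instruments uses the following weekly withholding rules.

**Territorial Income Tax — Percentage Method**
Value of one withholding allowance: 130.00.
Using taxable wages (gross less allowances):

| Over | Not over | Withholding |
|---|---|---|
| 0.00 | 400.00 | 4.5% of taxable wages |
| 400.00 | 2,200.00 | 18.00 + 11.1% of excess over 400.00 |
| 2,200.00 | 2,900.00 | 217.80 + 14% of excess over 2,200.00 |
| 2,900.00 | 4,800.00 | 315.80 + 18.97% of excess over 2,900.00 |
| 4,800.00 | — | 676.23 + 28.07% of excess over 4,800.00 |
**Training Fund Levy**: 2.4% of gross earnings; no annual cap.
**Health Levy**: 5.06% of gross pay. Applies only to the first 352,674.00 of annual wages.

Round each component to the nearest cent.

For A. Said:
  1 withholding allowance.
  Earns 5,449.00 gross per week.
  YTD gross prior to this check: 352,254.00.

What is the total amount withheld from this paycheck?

973.94

Territorial Income Tax: taxable = 5,449.00 − 1×130.00 = 5,319.00
  676.23 + 28.07% × (5,319.00 − 4,800.00) = 676.23 + 28.07% × 519.00 = 821.91
Training Fund Levy: 2.4% × 5,449.00 = 130.78
Health Levy: cap 352,674.00 − YTD 352,254.00 = 420.00 subject; 5.06% × 420.00 = 21.25
Total: 821.91 + 130.78 + 21.25 = 973.94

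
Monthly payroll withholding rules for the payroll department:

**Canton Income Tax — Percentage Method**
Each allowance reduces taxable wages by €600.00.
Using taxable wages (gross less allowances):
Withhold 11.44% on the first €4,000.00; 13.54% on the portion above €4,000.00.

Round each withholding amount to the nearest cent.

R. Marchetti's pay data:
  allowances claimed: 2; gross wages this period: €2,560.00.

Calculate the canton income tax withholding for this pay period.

Canton Income Tax: taxable = €2,560.00 − 2×€600.00 = €1,360.00
  11.44% × €1,360.00 = €155.58

€155.58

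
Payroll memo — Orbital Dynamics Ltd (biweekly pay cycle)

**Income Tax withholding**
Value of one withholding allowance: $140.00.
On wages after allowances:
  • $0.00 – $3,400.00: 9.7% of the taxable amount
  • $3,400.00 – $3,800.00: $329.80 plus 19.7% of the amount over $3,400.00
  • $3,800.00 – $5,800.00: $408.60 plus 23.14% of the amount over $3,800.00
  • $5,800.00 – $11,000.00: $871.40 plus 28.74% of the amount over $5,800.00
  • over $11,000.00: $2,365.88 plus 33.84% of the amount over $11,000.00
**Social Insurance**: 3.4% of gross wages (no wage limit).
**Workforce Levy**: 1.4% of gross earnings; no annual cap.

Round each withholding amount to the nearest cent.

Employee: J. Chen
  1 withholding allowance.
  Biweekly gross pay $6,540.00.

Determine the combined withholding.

$1,357.76

Income Tax: taxable = $6,540.00 − 1×$140.00 = $6,400.00
  $871.40 + 28.74% × ($6,400.00 − $5,800.00) = $871.40 + 28.74% × $600.00 = $1,043.84
Social Insurance: 3.4% × $6,540.00 = $222.36
Workforce Levy: 1.4% × $6,540.00 = $91.56
Total: $1,043.84 + $222.36 + $91.56 = $1,357.76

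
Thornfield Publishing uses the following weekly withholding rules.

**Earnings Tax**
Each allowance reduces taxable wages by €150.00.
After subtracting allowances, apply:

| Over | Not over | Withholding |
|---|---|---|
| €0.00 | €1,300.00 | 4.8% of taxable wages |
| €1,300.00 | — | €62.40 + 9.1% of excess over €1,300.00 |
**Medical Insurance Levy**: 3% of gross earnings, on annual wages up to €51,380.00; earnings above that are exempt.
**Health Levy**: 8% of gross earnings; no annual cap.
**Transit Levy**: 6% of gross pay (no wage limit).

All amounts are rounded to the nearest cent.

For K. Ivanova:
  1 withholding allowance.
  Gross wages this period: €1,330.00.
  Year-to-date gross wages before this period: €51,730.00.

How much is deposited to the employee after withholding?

€1,087.16

Earnings Tax: taxable = €1,330.00 − 1×€150.00 = €1,180.00
  4.8% × €1,180.00 = €56.64
Medical Insurance Levy: YTD €51,730.00 ≥ cap €51,380.00 → €0.00
Health Levy: 8% × €1,330.00 = €106.40
Transit Levy: 6% × €1,330.00 = €79.80
Total withheld: €56.64 + €0.00 + €106.40 + €79.80 = €242.84
Net pay: €1,330.00 − €242.84 = €1,087.16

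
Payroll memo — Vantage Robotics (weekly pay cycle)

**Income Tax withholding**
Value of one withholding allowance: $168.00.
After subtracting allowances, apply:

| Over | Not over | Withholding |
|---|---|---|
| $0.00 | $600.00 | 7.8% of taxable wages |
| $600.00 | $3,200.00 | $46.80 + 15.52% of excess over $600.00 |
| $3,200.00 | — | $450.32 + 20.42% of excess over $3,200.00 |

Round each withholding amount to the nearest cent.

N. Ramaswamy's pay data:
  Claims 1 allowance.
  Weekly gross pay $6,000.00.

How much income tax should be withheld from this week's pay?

Income Tax: taxable = $6,000.00 − 1×$168.00 = $5,832.00
  $450.32 + 20.42% × ($5,832.00 − $3,200.00) = $450.32 + 20.42% × $2,632.00 = $987.77

$987.77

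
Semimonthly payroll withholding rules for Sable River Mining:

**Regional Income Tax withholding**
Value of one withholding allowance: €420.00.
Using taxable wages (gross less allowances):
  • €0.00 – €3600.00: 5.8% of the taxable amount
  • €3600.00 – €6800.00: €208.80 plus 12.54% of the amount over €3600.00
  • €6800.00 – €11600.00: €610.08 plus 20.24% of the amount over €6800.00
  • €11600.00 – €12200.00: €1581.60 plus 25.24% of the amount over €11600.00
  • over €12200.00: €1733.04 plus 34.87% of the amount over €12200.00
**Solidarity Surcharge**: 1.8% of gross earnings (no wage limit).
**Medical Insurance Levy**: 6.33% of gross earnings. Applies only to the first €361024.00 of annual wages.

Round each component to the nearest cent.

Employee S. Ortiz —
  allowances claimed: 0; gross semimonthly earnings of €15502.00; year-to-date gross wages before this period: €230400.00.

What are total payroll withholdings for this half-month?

€4144.77

Regional Income Tax: taxable = €15502.00
  €1733.04 + 34.87% × (€15502.00 − €12200.00) = €1733.04 + 34.87% × €3302.00 = €2884.45
Solidarity Surcharge: 1.8% × €15502.00 = €279.04
Medical Insurance Levy: 6.33% × €15502.00 = €981.28
Total: €2884.45 + €279.04 + €981.28 = €4144.77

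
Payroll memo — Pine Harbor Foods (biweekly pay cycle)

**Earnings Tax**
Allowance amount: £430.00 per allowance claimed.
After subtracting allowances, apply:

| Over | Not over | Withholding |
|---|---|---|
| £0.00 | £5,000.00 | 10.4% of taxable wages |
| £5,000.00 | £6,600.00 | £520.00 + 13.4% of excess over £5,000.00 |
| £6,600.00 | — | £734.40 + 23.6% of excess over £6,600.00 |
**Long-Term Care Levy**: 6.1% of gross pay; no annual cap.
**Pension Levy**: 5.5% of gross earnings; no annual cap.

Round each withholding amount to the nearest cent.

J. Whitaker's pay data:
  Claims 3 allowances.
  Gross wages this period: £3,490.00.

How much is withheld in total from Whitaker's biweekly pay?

Earnings Tax: taxable = £3,490.00 − 3×£430.00 = £2,200.00
  10.4% × £2,200.00 = £228.80
Long-Term Care Levy: 6.1% × £3,490.00 = £212.89
Pension Levy: 5.5% × £3,490.00 = £191.95
Total: £228.80 + £212.89 + £191.95 = £633.64

£633.64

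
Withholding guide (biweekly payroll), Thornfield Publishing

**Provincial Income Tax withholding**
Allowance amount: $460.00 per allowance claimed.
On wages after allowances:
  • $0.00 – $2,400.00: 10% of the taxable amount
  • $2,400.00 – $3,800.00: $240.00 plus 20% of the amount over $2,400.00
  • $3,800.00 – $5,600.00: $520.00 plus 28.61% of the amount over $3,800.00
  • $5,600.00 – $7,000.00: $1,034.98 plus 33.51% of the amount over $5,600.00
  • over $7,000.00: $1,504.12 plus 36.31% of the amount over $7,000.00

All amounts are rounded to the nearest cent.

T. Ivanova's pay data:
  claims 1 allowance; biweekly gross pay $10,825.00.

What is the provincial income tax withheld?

$2,725.95

Provincial Income Tax: taxable = $10,825.00 − 1×$460.00 = $10,365.00
  $1,504.12 + 36.31% × ($10,365.00 − $7,000.00) = $1,504.12 + 36.31% × $3,365.00 = $2,725.95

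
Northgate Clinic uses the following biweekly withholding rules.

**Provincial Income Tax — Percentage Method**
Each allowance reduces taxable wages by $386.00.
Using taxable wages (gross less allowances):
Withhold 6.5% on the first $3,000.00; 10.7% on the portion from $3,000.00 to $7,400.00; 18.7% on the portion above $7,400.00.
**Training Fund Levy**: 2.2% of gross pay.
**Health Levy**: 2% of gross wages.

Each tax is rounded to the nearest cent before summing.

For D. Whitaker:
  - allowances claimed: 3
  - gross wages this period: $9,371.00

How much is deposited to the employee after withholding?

Provincial Income Tax: taxable = $9,371.00 − 3×$386.00 = $8,213.00
  $665.80 + 18.7% × ($8,213.00 − $7,400.00) = $665.80 + 18.7% × $813.00 = $817.83
Training Fund Levy: 2.2% × $9,371.00 = $206.16
Health Levy: 2% × $9,371.00 = $187.42
Total withheld: $817.83 + $206.16 + $187.42 = $1,211.41
Net pay: $9,371.00 − $1,211.41 = $8,159.59

$8,159.59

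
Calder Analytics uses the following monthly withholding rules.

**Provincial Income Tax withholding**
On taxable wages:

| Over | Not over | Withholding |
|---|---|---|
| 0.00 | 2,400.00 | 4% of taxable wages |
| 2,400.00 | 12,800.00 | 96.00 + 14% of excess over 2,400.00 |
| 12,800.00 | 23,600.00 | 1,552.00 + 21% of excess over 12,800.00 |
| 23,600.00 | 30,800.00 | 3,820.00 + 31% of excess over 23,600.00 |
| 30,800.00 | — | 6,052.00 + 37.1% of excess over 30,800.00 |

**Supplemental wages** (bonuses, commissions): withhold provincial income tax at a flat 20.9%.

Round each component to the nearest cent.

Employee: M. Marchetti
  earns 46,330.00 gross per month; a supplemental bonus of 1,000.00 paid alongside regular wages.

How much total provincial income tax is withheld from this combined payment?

12,022.63

Provincial Income Tax: taxable = 46,330.00
  6,052.00 + 37.1% × (46,330.00 − 30,800.00) = 6,052.00 + 37.1% × 15,530.00 = 11,813.63
Supplemental (20.9% flat on bonus): 20.9% × 1,000.00 = 209.00
Total provincial income tax: 11,813.63 + 209.00 = 12,022.63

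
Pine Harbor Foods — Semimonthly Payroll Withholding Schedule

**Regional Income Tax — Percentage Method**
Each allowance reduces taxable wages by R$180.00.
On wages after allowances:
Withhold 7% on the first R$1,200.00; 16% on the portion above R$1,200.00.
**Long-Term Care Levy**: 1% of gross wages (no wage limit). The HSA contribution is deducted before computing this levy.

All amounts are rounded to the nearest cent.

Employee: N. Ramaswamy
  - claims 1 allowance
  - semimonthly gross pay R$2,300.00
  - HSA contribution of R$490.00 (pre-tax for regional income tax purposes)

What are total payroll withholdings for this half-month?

Regional Income Tax: taxable = R$2,300.00 − R$490.00 − 1×R$180.00 = R$1,630.00
  R$84.00 + 16% × (R$1,630.00 − R$1,200.00) = R$84.00 + 16% × R$430.00 = R$152.80
Long-Term Care Levy: 1% × R$1,810.00 = R$18.10
Total: R$152.80 + R$18.10 = R$170.90

R$170.90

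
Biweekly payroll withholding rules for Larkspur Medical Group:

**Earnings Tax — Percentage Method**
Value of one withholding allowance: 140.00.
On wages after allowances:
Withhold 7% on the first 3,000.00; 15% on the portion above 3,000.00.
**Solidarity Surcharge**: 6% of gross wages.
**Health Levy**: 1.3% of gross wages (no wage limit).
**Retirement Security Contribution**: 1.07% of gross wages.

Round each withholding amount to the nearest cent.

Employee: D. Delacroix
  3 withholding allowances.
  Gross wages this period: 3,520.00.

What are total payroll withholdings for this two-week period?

Earnings Tax: taxable = 3,520.00 − 3×140.00 = 3,100.00
  210.00 + 15% × (3,100.00 − 3,000.00) = 210.00 + 15% × 100.00 = 225.00
Solidarity Surcharge: 6% × 3,520.00 = 211.20
Health Levy: 1.3% × 3,520.00 = 45.76
Retirement Security Contribution: 1.07% × 3,520.00 = 37.66
Total: 225.00 + 211.20 + 45.76 + 37.66 = 519.62

519.62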